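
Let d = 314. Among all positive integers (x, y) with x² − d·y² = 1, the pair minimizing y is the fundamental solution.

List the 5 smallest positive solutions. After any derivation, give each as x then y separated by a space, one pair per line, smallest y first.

√314 = [17; 1,2,1,1,2,1,34, …], period ℓ=7 (odd) → k=13
a_0=17:  p_0=17·1+0=17,  q_0=17·0+1=1
…
a_3=1:  p_3=1·53+18=71,  q_3=1·3+1=4
a_4=1:  p_4=1·71+53=124,  q_4=1·4+3=7
a_5=2:  p_5=2·124+71=319,  q_5=2·7+4=18
…
a_7=34:  p_7=34·443+319=15381,  q_7=34·25+18=868
…
a_10=1:  p_10=1·47029+15824=62853,  q_10=1·2654+893=3547
…
a_12=2:  p_12=2·109882+62853=282617,  q_12=2·6201+3547=15949
a_13=1:  p_13=1·282617+109882=392499,  q_13=1·15949+6201=22150
→ (392499, 22150).  Check: 392499²=154055465001, 314·22150²=154055465000, difference 1.
k=2:  x_2 = 392499·392499+314·22150·22150 = 308110930001,  y_2 = 392499·22150+22150·392499 = 17387705700
k=3:  x_3 = 392499·308110930001+314·22150·17387705700 = 241866463828532499,  y_3 = 392499·17387705700+22150·308110930001 = 13649314199066450
k=4:  x_4 = 392499·241866463828532499+314·22150·13649314199066450 = 189864690372162243720001,  y_4 = 392499·13649314199066450+22150·241866463828532499 = 10714684347621377411400
k=5:  x_5 = 392499·189864690372162243720001+314·22150·10714684347621377411400 = 149043402212524750531884812499,  y_5 = 392499·10714684347621377411400+22150·189864690372162243720001 = 8411005783500436710995110750

392499 22150
308110930001 17387705700
241866463828532499 13649314199066450
189864690372162243720001 10714684347621377411400
149043402212524750531884812499 8411005783500436710995110750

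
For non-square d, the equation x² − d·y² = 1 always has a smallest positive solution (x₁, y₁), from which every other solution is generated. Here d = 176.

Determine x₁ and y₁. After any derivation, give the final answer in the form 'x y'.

199 15

d=176: √d = [13; 3,1,3,26] (ℓ=4, even), read p_3/q_3
step 0: (13, 1)  from 13·(1,0) + (0,1)
…
step 2: (53, 4)  from 1·(40,3) + (13,1)
step 3: (199, 15)  from 3·(53,4) + (40,3)
→ (199, 15).  Check: 199²=39601, 176·15²=39600, difference 1.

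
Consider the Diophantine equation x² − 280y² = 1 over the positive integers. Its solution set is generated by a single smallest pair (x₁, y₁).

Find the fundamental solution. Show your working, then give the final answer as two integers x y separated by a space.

d=280: √d = [16; 1,2,1,2,1,32] (ℓ=6, even), read p_5/q_5
a_0=16:  p_0=16·1+0=16,  q_0=16·0+1=1
a_1=1:  p_1=1·16+1=17,  q_1=1·1+0=1
…
a_3=1:  p_3=1·50+17=67,  q_3=1·3+1=4
a_4=2:  p_4=2·67+50=184,  q_4=2·4+3=11
a_5=1:  p_5=1·184+67=251,  q_5=1·11+4=15
fundamental: x₁=251, y₁=15  (since 63001 − 280·225 = 1)

251 15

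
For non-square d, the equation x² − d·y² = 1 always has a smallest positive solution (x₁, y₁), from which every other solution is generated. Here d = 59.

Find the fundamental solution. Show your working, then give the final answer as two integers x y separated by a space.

530 69

√59 → a₀=7, period (1,2,7,2,1,14); ℓ=6 even so k=5
k=0  a_k=7  p_k/q_k = 7/1
…
k=4  a_k=2  p_k/q_k = 361/47
k=5  a_k=1  p_k/q_k = 530/69
fundamental: x₁=530, y₁=69  (since 280900 − 59·4761 = 1)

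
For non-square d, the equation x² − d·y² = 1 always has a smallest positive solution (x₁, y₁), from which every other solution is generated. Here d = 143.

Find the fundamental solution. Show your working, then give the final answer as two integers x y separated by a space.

12 1

d=143: √d = [11; 1,22] (ℓ=2, even), read p_1/q_1
k=0  a_k=11  p_k/q_k = 11/1
k=1  a_k=1  p_k/q_k = 12/1
→ (12, 1).  Check: 12²=144, 143·1²=143, difference 1.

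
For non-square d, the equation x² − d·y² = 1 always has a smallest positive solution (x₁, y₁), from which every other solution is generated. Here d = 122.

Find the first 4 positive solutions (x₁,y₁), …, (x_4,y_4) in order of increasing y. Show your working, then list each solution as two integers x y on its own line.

243 22
118097 10692
57394899 5196290
27893802817 2525386248

√122 → a₀=11, period (22); ℓ=1 odd so k=1
k=0  a_k=11  p_k/q_k = 11/1
k=1  a_k=22  p_k/q_k = 243/22
(x₁, y₁) = (243, 22);  243² − 122·22² = 1 ✓
k=2:  x_2 = 243·243+122·22·22 = 118097,  y_2 = 243·22+22·243 = 10692
k=3:  x_3 = 243·118097+122·22·10692 = 57394899,  y_3 = 243·10692+22·118097 = 5196290
k=4:  x_4 = 243·57394899+122·22·5196290 = 27893802817,  y_4 = 243·5196290+22·57394899 = 2525386248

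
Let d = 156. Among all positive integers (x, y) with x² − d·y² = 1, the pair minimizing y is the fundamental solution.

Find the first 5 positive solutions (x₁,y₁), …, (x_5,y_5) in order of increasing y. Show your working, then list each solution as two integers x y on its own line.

25 2
1249 100
62425 4998
3120001 249800
155937625 12485002

√156 = [12; 2,24, …], period ℓ=2 (even) → k=1
k=0  a_k=12  p_k/q_k = 12/1
k=1  a_k=2  p_k/q_k = 25/2
fundamental: x₁=25, y₁=2  (since 625 − 156·4 = 1)
(25+2√156)^2 = 1249 + 100√156
(25+2√156)^3 = 62425 + 4998√156
(25+2√156)^4 = 3120001 + 249800√156
(25+2√156)^5 = 155937625 + 12485002√156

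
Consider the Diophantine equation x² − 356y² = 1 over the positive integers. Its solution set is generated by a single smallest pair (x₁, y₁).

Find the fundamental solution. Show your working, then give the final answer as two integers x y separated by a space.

d=356: √d = [18; 1,6,1,1,2,…,6,1,36] (ℓ=14, even), read p_13/q_13
i=0: a=18 ⇒ p=18, q=1
…
i=2: a=6 ⇒ p=132, q=7
i=3: a=1 ⇒ p=151, q=8
…
i=5: a=2 ⇒ p=717, q=38
i=6: a=1 ⇒ p=1000, q=53
i=7: a=8 ⇒ p=8717, q=462
i=8: a=1 ⇒ p=9717, q=515
i=9: a=2 ⇒ p=28151, q=1492
i=10: a=1 ⇒ p=37868, q=2007
i=11: a=1 ⇒ p=66019, q=3499
i=12: a=6 ⇒ p=433982, q=23001
i=13: a=1 ⇒ p=500001, q=26500
(x₁, y₁) = (500001, 26500);  500001² − 356·26500² = 1 ✓

500001 26500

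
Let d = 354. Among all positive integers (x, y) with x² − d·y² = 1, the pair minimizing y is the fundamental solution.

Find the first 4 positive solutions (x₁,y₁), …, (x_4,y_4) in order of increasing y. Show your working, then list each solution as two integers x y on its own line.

258065 13716
133195088449 7079239080
68745981000924305 3653807666346684
35481863173873866451201 1885839750824434773840

√354 → a₀=18, period (1,4,2,2,18,2,2,4,1,36); ℓ=10 even so k=9
k=0  a_k=18  p_k/q_k = 18/1
k=1  a_k=1  p_k/q_k = 19/1
k=2  a_k=4  p_k/q_k = 94/5
k=3  a_k=2  p_k/q_k = 207/11
k=4  a_k=2  p_k/q_k = 508/27
k=5  a_k=18  p_k/q_k = 9351/497
k=6  a_k=2  p_k/q_k = 19210/1021
…
k=8  a_k=4  p_k/q_k = 210294/11177
k=9  a_k=1  p_k/q_k = 258065/13716
→ (258065, 13716).  Check: 258065²=66597544225, 354·13716²=66597544224, difference 1.
(258065+13716√354)^2 = 133195088449 + 7079239080√354
(258065+13716√354)^3 = 68745981000924305 + 3653807666346684√354
(258065+13716√354)^4 = 35481863173873866451201 + 1885839750824434773840√354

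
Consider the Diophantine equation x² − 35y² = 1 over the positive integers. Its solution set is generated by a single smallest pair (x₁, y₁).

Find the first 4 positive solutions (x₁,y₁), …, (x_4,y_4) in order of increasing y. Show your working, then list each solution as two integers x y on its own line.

d=35: √d = [5; 1,10] (ℓ=2, even), read p_1/q_1
i=0: a=5 ⇒ p=5, q=1
i=1: a=1 ⇒ p=6, q=1
→ (6, 1).  Check: 6²=36, 35·1²=35, difference 1.
k=2:  x_2 = 6·6+35·1·1 = 71,  y_2 = 6·1+1·6 = 12
k=3:  x_3 = 6·71+35·1·12 = 846,  y_3 = 6·12+1·71 = 143
k=4:  x_4 = 6·846+35·1·143 = 10081,  y_4 = 6·143+1·846 = 1704

6 1
71 12
846 143
10081 1704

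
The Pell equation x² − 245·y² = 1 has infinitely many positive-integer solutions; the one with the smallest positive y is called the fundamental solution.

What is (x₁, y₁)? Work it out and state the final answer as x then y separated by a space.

[15; 1,1,1,7,6,7,1,1,1,30] for √245; ℓ=10 ⇒ convergent index 9
step 0: (15, 1)  from 15·(1,0) + (0,1)
step 1: (16, 1)  from 1·(15,1) + (1,0)
…
step 7: (18016, 1151)  from 1·(15809,1010) + (2207,141)
step 8: (33825, 2161)  from 1·(18016,1151) + (15809,1010)
step 9: (51841, 3312)  from 1·(33825,2161) + (18016,1151)
fundamental: x₁=51841, y₁=3312  (since 2687489281 − 245·10969344 = 1)

51841 3312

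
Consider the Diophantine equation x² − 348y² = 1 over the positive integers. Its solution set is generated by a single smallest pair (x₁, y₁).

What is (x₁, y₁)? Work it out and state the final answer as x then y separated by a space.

[18; 1,1,1,8,1,1,1,36] for √348; ℓ=8 ⇒ convergent index 7
a_0=18:  p_0=18·1+0=18,  q_0=18·0+1=1
…
a_2=1:  p_2=1·19+18=37,  q_2=1·1+1=2
a_3=1:  p_3=1·37+19=56,  q_3=1·2+1=3
…
a_6=1:  p_6=1·541+485=1026,  q_6=1·29+26=55
a_7=1:  p_7=1·1026+541=1567,  q_7=1·55+29=84
fundamental: x₁=1567, y₁=84  (since 2455489 − 348·7056 = 1)

1567 84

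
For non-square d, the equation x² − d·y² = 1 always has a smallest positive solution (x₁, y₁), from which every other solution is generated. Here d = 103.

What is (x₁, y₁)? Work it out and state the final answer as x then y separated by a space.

227528 22419

√103 → a₀=10, period (6,1,2,1,1,9,1,1,2,1,6,20); ℓ=12 even so k=11
step 0: (10, 1)  from 10·(1,0) + (0,1)
step 1: (61, 6)  from 6·(10,1) + (1,0)
…
step 5: (477, 47)  from 1·(274,27) + (203,20)
step 6: (4567, 450)  from 9·(477,47) + (274,27)
step 7: (5044, 497)  from 1·(4567,450) + (477,47)
…
step 10: (33877, 3338)  from 1·(24266,2391) + (9611,947)
step 11: (227528, 22419)  from 6·(33877,3338) + (24266,2391)
→ (227528, 22419).  Check: 227528²=51768990784, 103·22419²=51768990783, difference 1.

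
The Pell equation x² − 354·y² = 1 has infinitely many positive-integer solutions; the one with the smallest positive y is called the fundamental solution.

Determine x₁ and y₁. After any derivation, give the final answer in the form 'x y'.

[18; 1,4,2,2,18,2,2,4,1,36] for √354; ℓ=10 ⇒ convergent index 9
a_0=18:  p_0=18·1+0=18,  q_0=18·0+1=1
…
a_2=4:  p_2=4·19+18=94,  q_2=4·1+1=5
…
a_4=2:  p_4=2·207+94=508,  q_4=2·11+5=27
…
a_8=4:  p_8=4·47771+19210=210294,  q_8=4·2539+1021=11177
a_9=1:  p_9=1·210294+47771=258065,  q_9=1·11177+2539=13716
fundamental: x₁=258065, y₁=13716  (since 66597544225 − 354·188128656 = 1)

258065 13716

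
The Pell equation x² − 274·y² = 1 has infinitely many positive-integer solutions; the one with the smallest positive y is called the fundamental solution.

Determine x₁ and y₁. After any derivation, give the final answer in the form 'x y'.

√274 = [16; 1,1,4,4,1,1,32, …], period ℓ=7 (odd) → k=13
a_0=16:  p_0=16·1+0=16,  q_0=16·0+1=1
…
a_2=1:  p_2=1·17+16=33,  q_2=1·1+1=2
a_3=4:  p_3=4·33+17=149,  q_3=4·2+1=9
…
a_5=1:  p_5=1·629+149=778,  q_5=1·38+9=47
…
a_9=1:  p_9=1·47209+45802=93011,  q_9=1·2852+2767=5619
a_10=4:  p_10=4·93011+47209=419253,  q_10=4·5619+2852=25328
a_11=4:  p_11=4·419253+93011=1770023,  q_11=4·25328+5619=106931
a_12=1:  p_12=1·1770023+419253=2189276,  q_12=1·106931+25328=132259
a_13=1:  p_13=1·2189276+1770023=3959299,  q_13=1·132259+106931=239190
fundamental: x₁=3959299, y₁=239190  (since 15676048571401 − 274·57211856100 = 1)

3959299 239190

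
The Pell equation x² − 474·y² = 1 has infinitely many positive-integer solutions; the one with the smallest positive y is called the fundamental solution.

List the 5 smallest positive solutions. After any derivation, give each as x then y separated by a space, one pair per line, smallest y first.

193549 8890
74922430801 3441301220
29002323118011949 1332120819650670
11226741274261267003201 515661305041693754440
4345849093754985611287088749 199611459857697448136564450

√474 = [21; 1,3,2,1,1,…,3,1,42, …], period ℓ=14 (even) → k=13
a_0=21:  p_0=21·1+0=21,  q_0=21·0+1=1
a_1=1:  p_1=1·21+1=22,  q_1=1·1+0=1
a_2=3:  p_2=3·22+21=87,  q_2=3·1+1=4
a_3=2:  p_3=2·87+22=196,  q_3=2·4+1=9
…
a_6=1:  p_6=1·479+283=762,  q_6=1·22+13=35
a_7=6:  p_7=6·762+479=5051,  q_7=6·35+22=232
…
a_9=1:  p_9=1·5813+5051=10864,  q_9=1·267+232=499
a_10=1:  p_10=1·10864+5813=16677,  q_10=1·499+267=766
…
a_12=3:  p_12=3·44218+16677=149331,  q_12=3·2031+766=6859
a_13=1:  p_13=1·149331+44218=193549,  q_13=1·6859+2031=8890
(x₁, y₁) = (193549, 8890);  193549² − 474·8890² = 1 ✓
k=2:  x_2 = 193549·193549+474·8890·8890 = 74922430801,  y_2 = 193549·8890+8890·193549 = 3441301220
k=3:  x_3 = 193549·74922430801+474·8890·3441301220 = 29002323118011949,  y_3 = 193549·3441301220+8890·74922430801 = 1332120819650670
k=4:  x_4 = 193549·29002323118011949+474·8890·1332120819650670 = 11226741274261267003201,  y_4 = 193549·1332120819650670+8890·29002323118011949 = 515661305041693754440
k=5:  x_5 = 193549·11226741274261267003201+474·8890·515661305041693754440 = 4345849093754985611287088749,  y_5 = 193549·515661305041693754440+8890·11226741274261267003201 = 199611459857697448136564450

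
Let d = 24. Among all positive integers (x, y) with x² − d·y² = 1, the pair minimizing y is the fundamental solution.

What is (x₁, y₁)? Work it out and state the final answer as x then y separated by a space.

5 1

[4; 1,8] for √24; ℓ=2 ⇒ convergent index 1
step 0: (4, 1)  from 4·(1,0) + (0,1)
step 1: (5, 1)  from 1·(4,1) + (1,0)
(x₁, y₁) = (5, 1);  5² − 24·1² = 1 ✓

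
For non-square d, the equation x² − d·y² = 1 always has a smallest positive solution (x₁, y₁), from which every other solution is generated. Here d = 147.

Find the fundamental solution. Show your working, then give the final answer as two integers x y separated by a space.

√147 = [12; 8,24, …], period ℓ=2 (even) → k=1
a_0=12:  p_0=12·1+0=12,  q_0=12·0+1=1
a_1=8:  p_1=8·12+1=97,  q_1=8·1+0=8
→ (97, 8).  Check: 97²=9409, 147·8²=9408, difference 1.

97 8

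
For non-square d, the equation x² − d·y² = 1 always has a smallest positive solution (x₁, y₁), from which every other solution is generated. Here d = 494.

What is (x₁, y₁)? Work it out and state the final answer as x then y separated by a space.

73035 3286

√494 = [22; 4,2,2,1,2,1,2,2,4,44, …], period ℓ=10 (even) → k=9
step 0: (22, 1)  from 22·(1,0) + (0,1)
…
step 3: (489, 22)  from 2·(200,9) + (89,4)
step 4: (689, 31)  from 1·(489,22) + (200,9)
step 5: (1867, 84)  from 2·(689,31) + (489,22)
step 6: (2556, 115)  from 1·(1867,84) + (689,31)
step 7: (6979, 314)  from 2·(2556,115) + (1867,84)
step 8: (16514, 743)  from 2·(6979,314) + (2556,115)
step 9: (73035, 3286)  from 4·(16514,743) + (6979,314)
(x₁, y₁) = (73035, 3286);  73035² − 494·3286² = 1 ✓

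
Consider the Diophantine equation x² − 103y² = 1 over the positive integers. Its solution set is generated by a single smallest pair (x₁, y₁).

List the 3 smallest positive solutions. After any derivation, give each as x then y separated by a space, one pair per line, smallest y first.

227528 22419
103537981567 10201900464
47115579739725224 4642436017523565

√103 → a₀=10, period (6,1,2,1,1,9,1,1,2,1,6,20); ℓ=12 even so k=11
i=0: a=10 ⇒ p=10, q=1
i=1: a=6 ⇒ p=61, q=6
…
i=3: a=2 ⇒ p=203, q=20
i=4: a=1 ⇒ p=274, q=27
…
i=6: a=9 ⇒ p=4567, q=450
i=7: a=1 ⇒ p=5044, q=497
i=8: a=1 ⇒ p=9611, q=947
…
i=10: a=1 ⇒ p=33877, q=3338
i=11: a=6 ⇒ p=227528, q=22419
→ (227528, 22419).  Check: 227528²=51768990784, 103·22419²=51768990783, difference 1.
k=2:  x_2 = 227528·227528+103·22419·22419 = 103537981567,  y_2 = 227528·22419+22419·227528 = 10201900464
k=3:  x_3 = 227528·103537981567+103·22419·10201900464 = 47115579739725224,  y_3 = 227528·10201900464+22419·103537981567 = 4642436017523565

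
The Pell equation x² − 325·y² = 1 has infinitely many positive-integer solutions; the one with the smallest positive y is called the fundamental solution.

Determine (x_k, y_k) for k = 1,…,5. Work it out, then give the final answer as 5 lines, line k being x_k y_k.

[18; 36] for √325; ℓ=1 ⇒ convergent index 1
step 0: (18, 1)  from 18·(1,0) + (0,1)
step 1: (649, 36)  from 36·(18,1) + (1,0)
→ (649, 36).  Check: 649²=421201, 325·36²=421200, difference 1.
(649+36√325)^2 = 842401 + 46728√325
(649+36√325)^3 = 1093435849 + 60652908√325
(649+36√325)^4 = 1419278889601 + 78727427856√325
(649+36√325)^5 = 1842222905266249 + 102188140704180√325

649 36
842401 46728
1093435849 60652908
1419278889601 78727427856
1842222905266249 102188140704180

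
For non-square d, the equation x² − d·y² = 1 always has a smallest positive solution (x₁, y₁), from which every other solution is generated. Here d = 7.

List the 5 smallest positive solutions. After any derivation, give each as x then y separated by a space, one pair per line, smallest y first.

8 3
127 48
2024 765
32257 12192
514088 194307

[2; 1,1,1,4] for √7; ℓ=4 ⇒ convergent index 3
k=0  a_k=2  p_k/q_k = 2/1
k=1  a_k=1  p_k/q_k = 3/1
k=2  a_k=1  p_k/q_k = 5/2
k=3  a_k=1  p_k/q_k = 8/3
fundamental: x₁=8, y₁=3  (since 64 − 7·9 = 1)
(x_2, y_2) = (8·8 + 7·3·3, 8·3 + 3·8) = (127, 48)
(x_3, y_3) = (8·127 + 7·3·48, 8·48 + 3·127) = (2024, 765)
(x_4, y_4) = (8·2024 + 7·3·765, 8·765 + 3·2024) = (32257, 12192)
(x_5, y_5) = (8·32257 + 7·3·12192, 8·12192 + 3·32257) = (514088, 194307)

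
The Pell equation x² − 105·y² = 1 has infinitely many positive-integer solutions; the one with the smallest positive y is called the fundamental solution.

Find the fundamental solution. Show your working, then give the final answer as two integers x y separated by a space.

√105 → a₀=10, period (4,20); ℓ=2 even so k=1
k=0  a_k=10  p_k/q_k = 10/1
k=1  a_k=4  p_k/q_k = 41/4
→ (41, 4).  Check: 41²=1681, 105·4²=1680, difference 1.

41 4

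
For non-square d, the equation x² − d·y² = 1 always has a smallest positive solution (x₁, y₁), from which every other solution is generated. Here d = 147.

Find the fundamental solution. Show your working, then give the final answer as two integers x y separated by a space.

97 8

√147 = [12; 8,24, …], period ℓ=2 (even) → k=1
step 0: (12, 1)  from 12·(1,0) + (0,1)
step 1: (97, 8)  from 8·(12,1) + (1,0)
(x₁, y₁) = (97, 8);  97² − 147·8² = 1 ✓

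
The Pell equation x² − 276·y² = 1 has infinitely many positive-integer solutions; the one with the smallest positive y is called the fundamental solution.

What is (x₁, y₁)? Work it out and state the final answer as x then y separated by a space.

7775 468

√276 = [16; 1,1,1,1,2,2,2,1,1,1,1,32, …], period ℓ=12 (even) → k=11
i=0: a=16 ⇒ p=16, q=1
…
i=5: a=2 ⇒ p=216, q=13
i=6: a=2 ⇒ p=515, q=31
i=7: a=2 ⇒ p=1246, q=75
…
i=10: a=1 ⇒ p=4768, q=287
i=11: a=1 ⇒ p=7775, q=468
(x₁, y₁) = (7775, 468);  7775² − 276·468² = 1 ✓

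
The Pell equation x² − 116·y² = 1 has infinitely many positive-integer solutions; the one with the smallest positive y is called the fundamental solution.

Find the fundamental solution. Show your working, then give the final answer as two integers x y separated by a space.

9801 910

√116 → a₀=10, period (1,3,2,1,4,1,2,3,1,20); ℓ=10 even so k=9
step 0: (10, 1)  from 10·(1,0) + (0,1)
step 1: (11, 1)  from 1·(10,1) + (1,0)
step 2: (43, 4)  from 3·(11,1) + (10,1)
step 3: (97, 9)  from 2·(43,4) + (11,1)
step 4: (140, 13)  from 1·(97,9) + (43,4)
…
step 7: (2251, 209)  from 2·(797,74) + (657,61)
step 8: (7550, 701)  from 3·(2251,209) + (797,74)
step 9: (9801, 910)  from 1·(7550,701) + (2251,209)
(x₁, y₁) = (9801, 910);  9801² − 116·910² = 1 ✓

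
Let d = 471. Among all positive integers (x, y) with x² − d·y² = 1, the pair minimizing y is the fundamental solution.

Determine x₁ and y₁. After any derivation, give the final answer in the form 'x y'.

7838695 361188

√471 = [21; 1,2,2,1,3,…,2,1,42, …], period ℓ=14 (even) → k=13
a_0=21:  p_0=21·1+0=21,  q_0=21·0+1=1
a_1=1:  p_1=1·21+1=22,  q_1=1·1+0=1
a_2=2:  p_2=2·22+21=65,  q_2=2·1+1=3
a_3=2:  p_3=2·65+22=152,  q_3=2·3+1=7
a_4=1:  p_4=1·152+65=217,  q_4=1·7+3=10
…
a_8=4:  p_8=4·48809+3429=198665,  q_8=4·2249+158=9154
a_9=3:  p_9=3·198665+48809=644804,  q_9=3·9154+2249=29711
a_10=1:  p_10=1·644804+198665=843469,  q_10=1·29711+9154=38865
…
a_12=2:  p_12=2·2331742+843469=5506953,  q_12=2·107441+38865=253747
a_13=1:  p_13=1·5506953+2331742=7838695,  q_13=1·253747+107441=361188
fundamental: x₁=7838695, y₁=361188  (since 61445139303025 − 471·130456771344 = 1)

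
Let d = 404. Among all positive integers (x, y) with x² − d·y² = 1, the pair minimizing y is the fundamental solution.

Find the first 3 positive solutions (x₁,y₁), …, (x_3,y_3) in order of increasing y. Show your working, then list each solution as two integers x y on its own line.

201 10
80801 4020
32481801 1616030

√404 → a₀=20, period (10,40); ℓ=2 even so k=1
step 0: (20, 1)  from 20·(1,0) + (0,1)
step 1: (201, 10)  from 10·(20,1) + (1,0)
(x₁, y₁) = (201, 10);  201² − 404·10² = 1 ✓
k=2:  x_2 = 201·201+404·10·10 = 80801,  y_2 = 201·10+10·201 = 4020
k=3:  x_3 = 201·80801+404·10·4020 = 32481801,  y_3 = 201·4020+10·80801 = 1616030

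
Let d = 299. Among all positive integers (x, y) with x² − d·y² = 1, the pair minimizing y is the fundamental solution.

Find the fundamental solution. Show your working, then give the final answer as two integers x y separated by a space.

√299 → a₀=17, period (3,2,3,34); ℓ=4 even so k=3
a_0=17:  p_0=17·1+0=17,  q_0=17·0+1=1
a_1=3:  p_1=3·17+1=52,  q_1=3·1+0=3
a_2=2:  p_2=2·52+17=121,  q_2=2·3+1=7
a_3=3:  p_3=3·121+52=415,  q_3=3·7+3=24
→ (415, 24).  Check: 415²=172225, 299·24²=172224, difference 1.

415 24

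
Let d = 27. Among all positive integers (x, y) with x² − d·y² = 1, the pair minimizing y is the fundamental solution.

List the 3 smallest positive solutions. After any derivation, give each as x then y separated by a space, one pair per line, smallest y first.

26 5
1351 260
70226 13515

d=27: √d = [5; 5,10] (ℓ=2, even), read p_1/q_1
i=0: a=5 ⇒ p=5, q=1
i=1: a=5 ⇒ p=26, q=5
fundamental: x₁=26, y₁=5  (since 676 − 27·25 = 1)
k=2:  x_2 = 26·26+27·5·5 = 1351,  y_2 = 26·5+5·26 = 260
k=3:  x_3 = 26·1351+27·5·260 = 70226,  y_3 = 26·260+5·1351 = 13515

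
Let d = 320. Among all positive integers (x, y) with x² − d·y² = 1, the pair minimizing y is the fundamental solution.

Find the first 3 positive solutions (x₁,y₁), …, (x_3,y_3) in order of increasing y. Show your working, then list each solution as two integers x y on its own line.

[17; 1,7,1,34] for √320; ℓ=4 ⇒ convergent index 3
i=0: a=17 ⇒ p=17, q=1
…
i=2: a=7 ⇒ p=143, q=8
i=3: a=1 ⇒ p=161, q=9
fundamental: x₁=161, y₁=9  (since 25921 − 320·81 = 1)
k=2:  x_2 = 161·161+320·9·9 = 51841,  y_2 = 161·9+9·161 = 2898
k=3:  x_3 = 161·51841+320·9·2898 = 16692641,  y_3 = 161·2898+9·51841 = 933147

161 9
51841 2898
16692641 933147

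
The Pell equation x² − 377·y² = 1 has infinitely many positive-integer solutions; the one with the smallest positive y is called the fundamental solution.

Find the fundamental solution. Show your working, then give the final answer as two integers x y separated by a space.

√377 → a₀=19, period (2,2,2,38); ℓ=4 even so k=3
i=0: a=19 ⇒ p=19, q=1
…
i=2: a=2 ⇒ p=97, q=5
i=3: a=2 ⇒ p=233, q=12
→ (233, 12).  Check: 233²=54289, 377·12²=54288, difference 1.

233 12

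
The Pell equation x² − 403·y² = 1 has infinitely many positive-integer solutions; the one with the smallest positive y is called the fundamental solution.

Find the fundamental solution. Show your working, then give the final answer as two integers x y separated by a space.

669878 33369

√403 → a₀=20, period (13,2,1,3,1,3,1,2,13,40); ℓ=10 even so k=9
step 0: (20, 1)  from 20·(1,0) + (0,1)
…
step 2: (542, 27)  from 2·(261,13) + (20,1)
…
step 4: (2951, 147)  from 3·(803,40) + (542,27)
…
step 8: (50147, 2498)  from 2·(17967,895) + (14213,708)
step 9: (669878, 33369)  from 13·(50147,2498) + (17967,895)
→ (669878, 33369).  Check: 669878²=448736534884, 403·33369²=448736534883, difference 1.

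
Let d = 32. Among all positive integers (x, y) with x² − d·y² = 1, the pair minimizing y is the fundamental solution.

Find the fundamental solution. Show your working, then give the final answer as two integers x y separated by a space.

17 3

√32 = [5; 1,1,1,10, …], period ℓ=4 (even) → k=3
a_0=5:  p_0=5·1+0=5,  q_0=5·0+1=1
a_1=1:  p_1=1·5+1=6,  q_1=1·1+0=1
a_2=1:  p_2=1·6+5=11,  q_2=1·1+1=2
a_3=1:  p_3=1·11+6=17,  q_3=1·2+1=3
→ (17, 3).  Check: 17²=289, 32·3²=288, difference 1.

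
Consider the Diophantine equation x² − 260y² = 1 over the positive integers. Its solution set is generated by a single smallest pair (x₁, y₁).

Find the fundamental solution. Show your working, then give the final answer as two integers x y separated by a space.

129 8

d=260: √d = [16; 8,32] (ℓ=2, even), read p_1/q_1
k=0  a_k=16  p_k/q_k = 16/1
k=1  a_k=8  p_k/q_k = 129/8
→ (129, 8).  Check: 129²=16641, 260·8²=16640, difference 1.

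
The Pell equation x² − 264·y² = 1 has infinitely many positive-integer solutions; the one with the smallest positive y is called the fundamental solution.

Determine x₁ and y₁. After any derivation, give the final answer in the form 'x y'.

√264 = [16; 4,32, …], period ℓ=2 (even) → k=1
i=0: a=16 ⇒ p=16, q=1
i=1: a=4 ⇒ p=65, q=4
→ (65, 4).  Check: 65²=4225, 264·4²=4224, difference 1.

65 4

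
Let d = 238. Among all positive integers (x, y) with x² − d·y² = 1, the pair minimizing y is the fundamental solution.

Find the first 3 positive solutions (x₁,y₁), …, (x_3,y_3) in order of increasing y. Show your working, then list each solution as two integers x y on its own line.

d=238: √d = [15; 2,2,1,14,1,2,2,30] (ℓ=8, even), read p_7/q_7
step 0: (15, 1)  from 15·(1,0) + (0,1)
step 1: (31, 2)  from 2·(15,1) + (1,0)
step 2: (77, 5)  from 2·(31,2) + (15,1)
…
step 5: (1697, 110)  from 1·(1589,103) + (108,7)
step 6: (4983, 323)  from 2·(1697,110) + (1589,103)
step 7: (11663, 756)  from 2·(4983,323) + (1697,110)
(x₁, y₁) = (11663, 756);  11663² − 238·756² = 1 ✓
(x_2, y_2) = (11663·11663 + 238·756·756, 11663·756 + 756·11663) = (272051137, 17634456)
(x_3, y_3) = (11663·272051137 + 238·756·17634456, 11663·17634456 + 756·272051137) = (6345864809999, 411341319900)

11663 756
272051137 17634456
6345864809999 411341319900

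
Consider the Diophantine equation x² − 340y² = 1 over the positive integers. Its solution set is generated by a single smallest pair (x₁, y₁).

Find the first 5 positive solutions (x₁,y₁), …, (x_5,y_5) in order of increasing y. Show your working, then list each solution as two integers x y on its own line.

√340 → a₀=18, period (2,3,1,1,1,…,3,2,36); ℓ=14 even so k=13
step 0: (18, 1)  from 18·(1,0) + (0,1)
step 1: (37, 2)  from 2·(18,1) + (1,0)
…
step 6: (756, 41)  from 1·(461,25) + (295,16)
step 7: (6509, 353)  from 8·(756,41) + (461,25)
step 8: (7265, 394)  from 1·(6509,353) + (756,41)
…
step 12: (125478, 6805)  from 3·(34813,1888) + (21039,1141)
step 13: (285769, 15498)  from 2·(125478,6805) + (34813,1888)
fundamental: x₁=285769, y₁=15498  (since 81663921361 − 340·240188004 = 1)
(285769+15498√340)^2 = 163327842721 + 8857695924√340
(285769+15498√340)^3 = 93348068572789129 + 5062509812995614√340
(285769+15498√340)^4 = 53351968415791425367681 + 2893416733491029538408√340
(285769+15498√340)^5 = 30492677324331251603220874249 + 1653697613020933530509635890√340

285769 15498
163327842721 8857695924
93348068572789129 5062509812995614
53351968415791425367681 2893416733491029538408
30492677324331251603220874249 1653697613020933530509635890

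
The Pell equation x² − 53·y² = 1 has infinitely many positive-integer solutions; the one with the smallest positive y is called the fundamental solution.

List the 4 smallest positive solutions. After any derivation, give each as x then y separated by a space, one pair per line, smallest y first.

66249 9100
8777860001 1205731800
1163048894346249 159757052027300
154101652394311440001 21167489878307463600

√53 → a₀=7, period (3,1,1,3,14); ℓ=5 odd so k=9
i=0: a=7 ⇒ p=7, q=1
i=1: a=3 ⇒ p=22, q=3
…
i=6: a=3 ⇒ p=7979, q=1096
…
i=8: a=1 ⇒ p=18557, q=2549
i=9: a=3 ⇒ p=66249, q=9100
→ (66249, 9100).  Check: 66249²=4388930001, 53·9100²=4388930000, difference 1.
(x_2, y_2) = (66249·66249 + 53·9100·9100, 66249·9100 + 9100·66249) = (8777860001, 1205731800)
(x_3, y_3) = (66249·8777860001 + 53·9100·1205731800, 66249·1205731800 + 9100·8777860001) = (1163048894346249, 159757052027300)
(x_4, y_4) = (66249·1163048894346249 + 53·9100·159757052027300, 66249·159757052027300 + 9100·1163048894346249) = (154101652394311440001, 21167489878307463600)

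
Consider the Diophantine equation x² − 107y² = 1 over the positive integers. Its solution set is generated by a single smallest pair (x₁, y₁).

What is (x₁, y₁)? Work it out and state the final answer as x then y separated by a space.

[10; 2,1,9,1,2,20] for √107; ℓ=6 ⇒ convergent index 5
k=0  a_k=10  p_k/q_k = 10/1
k=1  a_k=2  p_k/q_k = 21/2
…
k=3  a_k=9  p_k/q_k = 300/29
k=4  a_k=1  p_k/q_k = 331/32
k=5  a_k=2  p_k/q_k = 962/93
fundamental: x₁=962, y₁=93  (since 925444 − 107·8649 = 1)

962 93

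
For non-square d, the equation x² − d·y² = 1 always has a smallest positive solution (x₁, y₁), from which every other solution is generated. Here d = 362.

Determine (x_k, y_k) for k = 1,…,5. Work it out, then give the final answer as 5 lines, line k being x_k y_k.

√362 → a₀=19, period (38); ℓ=1 odd so k=1
i=0: a=19 ⇒ p=19, q=1
i=1: a=38 ⇒ p=723, q=38
→ (723, 38).  Check: 723²=522729, 362·38²=522728, difference 1.
n=2: (723,38)∘(723,38) = (723·723+362·38·38, 723·38+38·723) = (1045457,54948)
n=3: (1045457,54948)∘(723,38) = (723·1045457+362·38·54948, 723·54948+38·1045457) = (1511730099,79454770)
n=4: (1511730099,79454770)∘(723,38) = (723·1511730099+362·38·79454770, 723·79454770+38·1511730099) = (2185960677697,114891542472)
n=5: (2185960677697,114891542472)∘(723,38) = (723·2185960677697+362·38·114891542472, 723·114891542472+38·2185960677697) = (3160897628219763,166133090959742)

723 38
1045457 54948
1511730099 79454770
2185960677697 114891542472
3160897628219763 166133090959742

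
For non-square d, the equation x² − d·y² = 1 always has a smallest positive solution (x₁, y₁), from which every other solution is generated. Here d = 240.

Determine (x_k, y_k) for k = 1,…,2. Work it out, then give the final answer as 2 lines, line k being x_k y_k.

√240 = [15; 2,30, …], period ℓ=2 (even) → k=1
a_0=15:  p_0=15·1+0=15,  q_0=15·0+1=1
a_1=2:  p_1=2·15+1=31,  q_1=2·1+0=2
fundamental: x₁=31, y₁=2  (since 961 − 240·4 = 1)
(x_2, y_2) = (31·31 + 240·2·2, 31·2 + 2·31) = (1921, 124)

31 2
1921 124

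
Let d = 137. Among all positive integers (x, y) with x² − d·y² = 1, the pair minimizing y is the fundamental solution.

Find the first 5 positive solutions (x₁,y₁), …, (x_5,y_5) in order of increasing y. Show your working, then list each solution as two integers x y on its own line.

[11; 1,2,2,1,1,2,2,1,22] for √137; ℓ=9 ⇒ convergent index 17
i=0: a=11 ⇒ p=11, q=1
i=1: a=1 ⇒ p=12, q=1
i=2: a=2 ⇒ p=35, q=3
i=3: a=2 ⇒ p=82, q=7
i=4: a=1 ⇒ p=117, q=10
…
i=9: a=22 ⇒ p=39597, q=3383
…
i=13: a=1 ⇒ p=408178, q=34873
…
i=16: a=2 ⇒ p=4286741, q=366241
i=17: a=1 ⇒ p=6083073, q=519712
→ (6083073, 519712).  Check: 6083073²=37003777123329, 137·519712²=37003777123328, difference 1.
(6083073+519712√137)^2 = 74007554246657 + 6322892069952√137
(6083073+519712√137)^3 = 900386710067742990849 + 76925228065277725280√137
(6083073+519712√137)^4 = 10954236171143757109591351297 + 935883555725460013412300928√137
(6083073+519712√137)^5 = 133270836576615035597116312473600513 + 11386095977955005515107946008258208√137

6083073 519712
74007554246657 6322892069952
900386710067742990849 76925228065277725280
10954236171143757109591351297 935883555725460013412300928
133270836576615035597116312473600513 11386095977955005515107946008258208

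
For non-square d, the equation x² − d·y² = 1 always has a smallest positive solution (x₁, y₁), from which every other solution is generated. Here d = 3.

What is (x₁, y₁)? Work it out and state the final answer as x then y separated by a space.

√3 → a₀=1, period (1,2); ℓ=2 even so k=1
step 0: (1, 1)  from 1·(1,0) + (0,1)
step 1: (2, 1)  from 1·(1,1) + (1,0)
fundamental: x₁=2, y₁=1  (since 4 − 3·1 = 1)

2 1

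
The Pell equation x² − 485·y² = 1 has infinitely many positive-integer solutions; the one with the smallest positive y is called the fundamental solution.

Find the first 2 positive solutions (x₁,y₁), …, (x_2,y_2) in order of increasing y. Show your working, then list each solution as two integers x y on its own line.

969 44
1877921 85272

√485 → a₀=22, period (44); ℓ=1 odd so k=1
a_0=22:  p_0=22·1+0=22,  q_0=22·0+1=1
a_1=44:  p_1=44·22+1=969,  q_1=44·1+0=44
fundamental: x₁=969, y₁=44  (since 938961 − 485·1936 = 1)
(969+44√485)^2 = 1877921 + 85272√485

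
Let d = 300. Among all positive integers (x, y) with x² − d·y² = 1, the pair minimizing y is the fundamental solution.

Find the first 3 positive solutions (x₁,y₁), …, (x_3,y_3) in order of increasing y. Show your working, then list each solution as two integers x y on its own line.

1351 78
3650401 210756
9863382151 569462634

d=300: √d = [17; 3,8,3,34] (ℓ=4, even), read p_3/q_3
i=0: a=17 ⇒ p=17, q=1
i=1: a=3 ⇒ p=52, q=3
i=2: a=8 ⇒ p=433, q=25
i=3: a=3 ⇒ p=1351, q=78
fundamental: x₁=1351, y₁=78  (since 1825201 − 300·6084 = 1)
n=2: (1351,78)∘(1351,78) = (1351·1351+300·78·78, 1351·78+78·1351) = (3650401,210756)
n=3: (3650401,210756)∘(1351,78) = (1351·3650401+300·78·210756, 1351·210756+78·3650401) = (9863382151,569462634)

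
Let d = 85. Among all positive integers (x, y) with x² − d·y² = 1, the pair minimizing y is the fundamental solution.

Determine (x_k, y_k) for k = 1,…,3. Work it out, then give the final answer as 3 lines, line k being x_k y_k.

285769 30996
163327842721 17715391848
93348068572789129 10125019625991228

√85 = [9; 4,1,1,4,18, …], period ℓ=5 (odd) → k=9
step 0: (9, 1)  from 9·(1,0) + (0,1)
…
step 6: (27926, 3029)  from 4·(6887,747) + (378,41)
…
step 8: (62739, 6805)  from 1·(34813,3776) + (27926,3029)
step 9: (285769, 30996)  from 4·(62739,6805) + (34813,3776)
(x₁, y₁) = (285769, 30996);  285769² − 85·30996² = 1 ✓
n=2: (285769,30996)∘(285769,30996) = (285769·285769+85·30996·30996, 285769·30996+30996·285769) = (163327842721,17715391848)
n=3: (163327842721,17715391848)∘(285769,30996) = (285769·163327842721+85·30996·17715391848, 285769·17715391848+30996·163327842721) = (93348068572789129,10125019625991228)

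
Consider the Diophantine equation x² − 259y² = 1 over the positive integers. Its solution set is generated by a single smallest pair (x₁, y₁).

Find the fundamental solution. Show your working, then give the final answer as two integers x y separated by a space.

847225 52644

√259 = [16; 10,1,2,3,4,3,2,1,10,32, …], period ℓ=10 (even) → k=9
k=0  a_k=16  p_k/q_k = 16/1
…
k=8  a_k=1  p_k/q_k = 79196/4921
k=9  a_k=10  p_k/q_k = 847225/52644
→ (847225, 52644).  Check: 847225²=717790200625, 259·52644²=717790200624, difference 1.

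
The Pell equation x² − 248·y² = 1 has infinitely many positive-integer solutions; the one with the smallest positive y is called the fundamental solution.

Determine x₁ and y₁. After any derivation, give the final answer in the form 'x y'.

63 4

√248 → a₀=15, period (1,2,1,30); ℓ=4 even so k=3
a_0=15:  p_0=15·1+0=15,  q_0=15·0+1=1
a_1=1:  p_1=1·15+1=16,  q_1=1·1+0=1
a_2=2:  p_2=2·16+15=47,  q_2=2·1+1=3
a_3=1:  p_3=1·47+16=63,  q_3=1·3+1=4
→ (63, 4).  Check: 63²=3969, 248·4²=3968, difference 1.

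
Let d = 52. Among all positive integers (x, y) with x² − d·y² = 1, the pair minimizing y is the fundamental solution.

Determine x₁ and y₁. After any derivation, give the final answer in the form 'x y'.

649 90

[7; 4,1,2,1,4,14] for √52; ℓ=6 ⇒ convergent index 5
i=0: a=7 ⇒ p=7, q=1
i=1: a=4 ⇒ p=29, q=4
…
i=3: a=2 ⇒ p=101, q=14
i=4: a=1 ⇒ p=137, q=19
i=5: a=4 ⇒ p=649, q=90
fundamental: x₁=649, y₁=90  (since 421201 − 52·8100 = 1)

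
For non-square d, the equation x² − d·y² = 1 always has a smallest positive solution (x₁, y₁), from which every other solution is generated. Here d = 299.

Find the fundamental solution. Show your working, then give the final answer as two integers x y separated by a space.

415 24

√299 → a₀=17, period (3,2,3,34); ℓ=4 even so k=3
a_0=17:  p_0=17·1+0=17,  q_0=17·0+1=1
…
a_2=2:  p_2=2·52+17=121,  q_2=2·3+1=7
a_3=3:  p_3=3·121+52=415,  q_3=3·7+3=24
fundamental: x₁=415, y₁=24  (since 172225 − 299·576 = 1)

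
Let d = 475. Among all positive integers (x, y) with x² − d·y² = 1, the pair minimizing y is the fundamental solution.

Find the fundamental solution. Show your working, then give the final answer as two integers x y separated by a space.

57799 2652

√475 = [21; 1,3,1,6,2,6,1,3,1,42, …], period ℓ=10 (even) → k=9
step 0: (21, 1)  from 21·(1,0) + (0,1)
…
step 3: (109, 5)  from 1·(87,4) + (22,1)
step 4: (741, 34)  from 6·(109,5) + (87,4)
…
step 6: (10287, 472)  from 6·(1591,73) + (741,34)
step 7: (11878, 545)  from 1·(10287,472) + (1591,73)
step 8: (45921, 2107)  from 3·(11878,545) + (10287,472)
step 9: (57799, 2652)  from 1·(45921,2107) + (11878,545)
→ (57799, 2652).  Check: 57799²=3340724401, 475·2652²=3340724400, difference 1.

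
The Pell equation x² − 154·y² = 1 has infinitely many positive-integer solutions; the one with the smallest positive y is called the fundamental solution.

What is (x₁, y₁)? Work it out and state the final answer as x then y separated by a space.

d=154: √d = [12; 2,2,3,1,2,1,3,2,2,24] (ℓ=10, even), read p_9/q_9
a_0=12:  p_0=12·1+0=12,  q_0=12·0+1=1
…
a_4=1:  p_4=1·211+62=273,  q_4=1·17+5=22
…
a_6=1:  p_6=1·757+273=1030,  q_6=1·61+22=83
a_7=3:  p_7=3·1030+757=3847,  q_7=3·83+61=310
a_8=2:  p_8=2·3847+1030=8724,  q_8=2·310+83=703
a_9=2:  p_9=2·8724+3847=21295,  q_9=2·703+310=1716
fundamental: x₁=21295, y₁=1716  (since 453477025 − 154·2944656 = 1)

21295 1716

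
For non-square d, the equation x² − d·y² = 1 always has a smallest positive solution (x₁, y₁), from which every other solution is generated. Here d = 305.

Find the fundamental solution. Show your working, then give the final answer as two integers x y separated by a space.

√305 → a₀=17, period (2,6,2,34); ℓ=4 even so k=3
i=0: a=17 ⇒ p=17, q=1
…
i=2: a=6 ⇒ p=227, q=13
i=3: a=2 ⇒ p=489, q=28
→ (489, 28).  Check: 489²=239121, 305·28²=239120, difference 1.

489 28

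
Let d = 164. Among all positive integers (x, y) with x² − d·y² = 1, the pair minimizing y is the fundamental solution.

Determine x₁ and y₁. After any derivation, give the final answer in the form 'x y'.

2049 160

√164 = [12; 1,4,6,4,1,24, …], period ℓ=6 (even) → k=5
a_0=12:  p_0=12·1+0=12,  q_0=12·0+1=1
a_1=1:  p_1=1·12+1=13,  q_1=1·1+0=1
a_2=4:  p_2=4·13+12=64,  q_2=4·1+1=5
a_3=6:  p_3=6·64+13=397,  q_3=6·5+1=31
a_4=4:  p_4=4·397+64=1652,  q_4=4·31+5=129
a_5=1:  p_5=1·1652+397=2049,  q_5=1·129+31=160
(x₁, y₁) = (2049, 160);  2049² − 164·160² = 1 ✓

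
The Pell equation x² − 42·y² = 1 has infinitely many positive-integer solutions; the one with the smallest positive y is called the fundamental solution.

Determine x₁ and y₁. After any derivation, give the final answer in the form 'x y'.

13 2

d=42: √d = [6; 2,12] (ℓ=2, even), read p_1/q_1
i=0: a=6 ⇒ p=6, q=1
i=1: a=2 ⇒ p=13, q=2
fundamental: x₁=13, y₁=2  (since 169 − 42·4 = 1)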